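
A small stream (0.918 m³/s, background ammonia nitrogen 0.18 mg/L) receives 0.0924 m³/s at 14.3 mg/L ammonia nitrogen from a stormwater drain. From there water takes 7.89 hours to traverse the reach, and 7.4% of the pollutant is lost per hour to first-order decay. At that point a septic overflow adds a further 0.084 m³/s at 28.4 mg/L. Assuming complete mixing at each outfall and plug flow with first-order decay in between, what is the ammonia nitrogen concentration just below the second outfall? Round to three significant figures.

Conservation of mass: C = (0.9180·0.1800 + 0.09240·14.30) / 1.010 = 1.487/1.010 = 1.471 mg/L; combined flow 1.010 m³/s.
7.4%/h lost → k = −ln(1 − 0.074) = 0.07688 h⁻¹.
Applying C = C₀e^(−kt): 1.471 × 0.5452 = 0.8021 mg/L.
Second outfall: C = (1.010·0.8021 + 0.08400·28.40)/1.094 = 2.920 mg/L.

2.92 mg/L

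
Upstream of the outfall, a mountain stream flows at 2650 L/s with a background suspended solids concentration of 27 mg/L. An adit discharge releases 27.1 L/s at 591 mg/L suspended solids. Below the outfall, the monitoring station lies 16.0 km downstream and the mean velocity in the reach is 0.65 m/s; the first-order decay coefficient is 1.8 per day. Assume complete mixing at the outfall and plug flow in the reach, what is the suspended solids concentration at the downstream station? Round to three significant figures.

Mixed concentration C = ΣQC/ΣQ = (2650·27.00 + 27.10·591.0) / 2677 = 87570/2677 = 32.71 mg/L.
Travel time t = 16.0·1000 / 0.65 = 24620 s = 6.838 h.
Applying C = C₀e^(−kt): 32.71 × 0.5988 = 19.59 mg/L.

19.6 mg/L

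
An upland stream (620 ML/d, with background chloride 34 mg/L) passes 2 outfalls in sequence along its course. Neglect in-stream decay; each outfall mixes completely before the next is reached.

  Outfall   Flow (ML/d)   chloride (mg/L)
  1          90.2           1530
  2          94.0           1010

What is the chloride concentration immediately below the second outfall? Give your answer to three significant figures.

After outfall 1: Q = 620.0 + 90.20 = 710.2 ML/d; C = (620.0·34.00 + 90.20·1530)/710.2 = 224.0 mg/L.
After outfall 2: Q = 710.2 + 94.00 = 804.2 ML/d; C = (710.2·224.0 + 94.00·1010)/804.2 = 315.9 mg/L.

316 mg/L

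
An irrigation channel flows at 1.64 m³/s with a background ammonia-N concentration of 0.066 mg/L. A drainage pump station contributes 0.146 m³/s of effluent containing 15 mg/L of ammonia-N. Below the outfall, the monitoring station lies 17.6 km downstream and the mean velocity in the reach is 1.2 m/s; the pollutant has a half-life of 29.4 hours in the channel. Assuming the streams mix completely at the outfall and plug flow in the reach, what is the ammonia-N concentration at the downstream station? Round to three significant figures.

1.17 mg/L

Flow-weighted average: C = (1.640·0.06600 + 0.1460·15.00) / 1.786 = 2.298/1.786 = 1.287 mg/L.
Travel time t = 17.6·1000 / 1.2 = 14670 s = 4.074 h.
Half-life 29.4 h → k = ln 2 / 29.4 = 0.02358 h⁻¹ = 0.5658 d⁻¹.
After decay, C = 1.287 × e^(−kt) = 1.287 × 0.9084 = 1.169 mg/L.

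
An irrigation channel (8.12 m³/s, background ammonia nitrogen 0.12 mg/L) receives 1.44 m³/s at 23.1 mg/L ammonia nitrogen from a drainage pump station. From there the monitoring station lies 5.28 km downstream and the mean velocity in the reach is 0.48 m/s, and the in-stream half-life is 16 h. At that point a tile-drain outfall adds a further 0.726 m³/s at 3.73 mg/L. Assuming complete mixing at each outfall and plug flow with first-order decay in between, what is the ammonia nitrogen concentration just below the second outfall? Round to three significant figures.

3.18 mg/L

After mixing, C = (8.120·0.1200 + 1.440·23.10) / 9.560 = 34.24/9.560 = 3.581 mg/L; combined flow 9.560 m³/s.
Travel time t = 5.28·1000 / 0.48 = 11000 s = 3.056 h.
Half-life 16 h → k = ln 2 / 16 = 0.04332 h⁻¹ = 1.040 d⁻¹.
First-order decay: C = 3.581·exp(−k·t) = 3.581·0.8760 = 3.137 mg/L.
Second outfall: C = (9.560·3.137 + 0.7260·3.730)/10.29 = 3.179 mg/L.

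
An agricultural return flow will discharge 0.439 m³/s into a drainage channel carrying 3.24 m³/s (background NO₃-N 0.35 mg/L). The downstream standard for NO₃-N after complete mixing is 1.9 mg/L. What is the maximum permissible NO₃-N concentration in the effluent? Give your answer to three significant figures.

At the limit, (Qr·Cr + Qe·Cₑ)/(Qr + Qe) = 1.9:
Cₑ = (3.679·1.9 − 3.240·0.3500) / 0.4390 = 13.34 mg/L.

13.3 mg/L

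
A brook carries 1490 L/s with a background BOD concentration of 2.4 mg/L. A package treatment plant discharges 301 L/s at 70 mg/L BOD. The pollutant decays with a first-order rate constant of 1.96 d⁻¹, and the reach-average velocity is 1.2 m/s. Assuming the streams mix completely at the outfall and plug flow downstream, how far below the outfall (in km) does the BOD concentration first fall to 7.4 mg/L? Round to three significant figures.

32.8 km

Mixed concentration C = ΣQC/ΣQ = (1490·2.400 + 301.0·70.00) / 1791 = 24650/1791 = 13.76 mg/L.
Set 13.76·exp(−k·t) = 7.4 → t = ln(13.76/7.4)/k = 27350 s = 7.596 h.
Distance = v·t = 1.2·27350 = 32820 m = 32.82 km.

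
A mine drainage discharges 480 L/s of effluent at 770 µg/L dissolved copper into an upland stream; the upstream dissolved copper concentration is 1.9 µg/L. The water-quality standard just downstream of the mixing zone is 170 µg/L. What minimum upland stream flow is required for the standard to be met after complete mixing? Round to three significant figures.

Set C_mix = 170: (Q·1.900 + 480.0·770.0) / (Q + 480.0) = 170
→ Q = 480.0·(770.0 − 170)/(170 − 1.900) = 1713 L/s.

1710 L/s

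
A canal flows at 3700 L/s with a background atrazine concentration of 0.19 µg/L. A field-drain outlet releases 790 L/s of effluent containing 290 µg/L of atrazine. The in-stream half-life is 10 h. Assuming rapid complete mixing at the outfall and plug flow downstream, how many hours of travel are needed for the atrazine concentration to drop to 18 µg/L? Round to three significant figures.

15.1 h

Mass balance: C = (3700·0.1900 + 790.0·290.0) / 4490 = 229800/4490 = 51.18 µg/L.
Half-life 10 h → k = ln 2 / 10 = 0.06931 h⁻¹ = 1.664 d⁻¹.
51.18·exp(−k·t) = 18 → t = ln(51.18/18)/k = 54270 s = 15.08 h.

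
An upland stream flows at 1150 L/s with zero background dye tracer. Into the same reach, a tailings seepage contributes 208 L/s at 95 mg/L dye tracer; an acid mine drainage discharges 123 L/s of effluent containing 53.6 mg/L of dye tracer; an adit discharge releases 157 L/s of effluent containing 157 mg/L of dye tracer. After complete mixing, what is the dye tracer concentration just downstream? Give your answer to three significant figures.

Mixed concentration C = ΣQC/ΣQ = (1150·0 + 208.0·95.00 + 123.0·53.60 + 157.0·157.0) / 1638 = 51000/1638 = 31.14 mg/L.

31.1 mg/L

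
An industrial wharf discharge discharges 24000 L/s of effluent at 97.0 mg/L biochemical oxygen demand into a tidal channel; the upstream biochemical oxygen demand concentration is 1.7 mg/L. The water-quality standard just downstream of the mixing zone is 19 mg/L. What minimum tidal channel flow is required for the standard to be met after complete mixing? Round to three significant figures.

108000 L/s

Set C_mix = 19: (Q·1.700 + 24000·97.00) / (Q + 24000) = 19
→ Q = 24000·(97.00 − 19)/(19 − 1.700) = 108200 L/s.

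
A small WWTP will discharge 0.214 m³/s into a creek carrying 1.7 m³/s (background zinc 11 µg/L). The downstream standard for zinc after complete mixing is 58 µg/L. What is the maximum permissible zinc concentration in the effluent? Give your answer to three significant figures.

At the limit, (Qr·Cr + Qe·Cₑ)/(Qr + Qe) = 58:
Cₑ = (1.914·58 − 1.700·11.00) / 0.2140 = 431.4 µg/L.

431 µg/L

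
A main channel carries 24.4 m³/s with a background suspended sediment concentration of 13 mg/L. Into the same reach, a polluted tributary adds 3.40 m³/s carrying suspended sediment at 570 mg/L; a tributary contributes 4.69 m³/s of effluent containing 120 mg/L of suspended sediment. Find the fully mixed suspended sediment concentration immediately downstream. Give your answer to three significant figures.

Mass balance: C = (24.40·13.00 + 3.400·570.0 + 4.690·120.0) / 32.49 = 2818/32.49 = 86.73 mg/L.

86.7 mg/L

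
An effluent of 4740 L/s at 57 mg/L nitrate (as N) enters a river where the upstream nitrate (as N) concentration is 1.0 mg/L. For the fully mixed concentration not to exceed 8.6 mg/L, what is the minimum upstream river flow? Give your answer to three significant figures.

30200 L/s

Set C_mix = 8.6: (Q·1.000 + 4740·57.00) / (Q + 4740) = 8.6
→ Q = 4740·(57.00 − 8.6)/(8.6 − 1.000) = 30190 L/s.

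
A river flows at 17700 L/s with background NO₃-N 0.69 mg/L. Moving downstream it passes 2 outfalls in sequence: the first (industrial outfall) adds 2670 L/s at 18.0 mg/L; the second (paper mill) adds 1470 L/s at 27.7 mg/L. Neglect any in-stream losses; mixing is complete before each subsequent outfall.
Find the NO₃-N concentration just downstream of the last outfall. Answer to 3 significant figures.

Outfall 1: combined Q = 20370 L/s; C = (17700·0.6900 + 2670·18.00)/20370 = 2.959 mg/L.
Outfall 2: combined Q = 21840 L/s; C = (20370·2.959 + 1470·27.70)/21840 = 4.624 mg/L.

4.62 mg/L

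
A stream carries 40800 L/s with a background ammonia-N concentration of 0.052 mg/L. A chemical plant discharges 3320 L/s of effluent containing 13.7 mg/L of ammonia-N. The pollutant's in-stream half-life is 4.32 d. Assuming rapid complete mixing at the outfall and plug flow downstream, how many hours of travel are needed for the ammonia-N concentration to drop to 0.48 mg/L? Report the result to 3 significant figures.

After mixing, C = (40800·0.05200 + 3320·13.70) / 44120 = 47610/44120 = 1.079 mg/L.
Half-life 4.32 d → k = ln 2 / 4.32 = 0.1605 d⁻¹.
1.079·exp(−k·t) = 0.48 → t = ln(1.079/0.48)/k = 436200 s = 121.2 h.

121 h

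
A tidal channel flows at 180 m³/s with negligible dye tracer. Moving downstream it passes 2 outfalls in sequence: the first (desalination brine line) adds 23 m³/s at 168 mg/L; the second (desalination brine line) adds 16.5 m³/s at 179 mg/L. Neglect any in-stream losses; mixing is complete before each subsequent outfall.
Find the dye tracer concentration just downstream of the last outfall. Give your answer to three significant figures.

After outfall 1: Q = 180.0 + 23.00 = 203.0 m³/s; C = (180.0·0 + 23.00·168.0)/203.0 = 19.03 mg/L.
After outfall 2: Q = 203.0 + 16.50 = 219.5 m³/s; C = (203.0·19.03 + 16.50·179.0)/219.5 = 31.06 mg/L.

31.1 mg/L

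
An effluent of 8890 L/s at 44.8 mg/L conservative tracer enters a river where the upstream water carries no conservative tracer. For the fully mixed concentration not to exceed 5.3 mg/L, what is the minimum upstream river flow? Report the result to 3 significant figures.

Set C_mix = 5.3: (Q·0 + 8890·44.80) / (Q + 8890) = 5.3
→ Q = 8890·(44.80 − 5.3)/(5.3 − 0) = 66260 L/s.

66300 L/s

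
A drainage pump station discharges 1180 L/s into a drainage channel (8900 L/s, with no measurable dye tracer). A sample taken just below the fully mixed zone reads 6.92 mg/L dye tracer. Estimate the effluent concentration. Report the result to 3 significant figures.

Mass balance: 8900·0 + 1180·Cₑ = 10080·6.920
→ Cₑ = (10080·6.920 − 8900·0) / 1180 = 59.11 mg/L.

59.1 mg/L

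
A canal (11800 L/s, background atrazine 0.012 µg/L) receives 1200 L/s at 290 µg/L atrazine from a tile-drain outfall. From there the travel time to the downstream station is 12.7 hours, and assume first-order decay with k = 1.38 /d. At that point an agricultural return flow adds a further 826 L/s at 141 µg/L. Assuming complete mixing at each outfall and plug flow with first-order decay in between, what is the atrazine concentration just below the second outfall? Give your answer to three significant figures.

20.6 µg/L

Flow-weighted average: C = (11800·0.01200 + 1200·290.0) / 13000 = 348100/13000 = 26.78 µg/L; combined flow 13000 L/s.
Decay over the reach: 26.78·exp(−kt) = 26.78·0.4818 = 12.90 µg/L.
At the second outfall, C = (13000·12.90 + 826.0·141.0) / (13000 + 826.0) = 20.56 µg/L.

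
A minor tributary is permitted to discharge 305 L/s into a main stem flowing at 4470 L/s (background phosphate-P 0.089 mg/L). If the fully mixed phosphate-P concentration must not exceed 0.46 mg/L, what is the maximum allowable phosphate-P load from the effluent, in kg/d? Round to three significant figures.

Mass balance at the limit: 4470·0.08900 + 305.0·Cₑ = 4775·0.46 → Cₑ = 5.897 mg/L.
305.0 L/s = 0.3050 m³/s. Load = 0.3050 m³/s × 5.897 g/m³ × 86 400 s/d = 155.4 kg/d.

155 kg/d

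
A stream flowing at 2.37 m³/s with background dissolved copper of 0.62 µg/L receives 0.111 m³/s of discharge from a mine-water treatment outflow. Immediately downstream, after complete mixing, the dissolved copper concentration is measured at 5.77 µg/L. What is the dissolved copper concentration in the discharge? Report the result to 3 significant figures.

116 µg/L

Mass balance: 2.370·0.6200 + 0.1110·Cₑ = 2.481·5.770
→ Cₑ = (2.481·5.770 − 2.370·0.6200) / 0.1110 = 115.7 µg/L.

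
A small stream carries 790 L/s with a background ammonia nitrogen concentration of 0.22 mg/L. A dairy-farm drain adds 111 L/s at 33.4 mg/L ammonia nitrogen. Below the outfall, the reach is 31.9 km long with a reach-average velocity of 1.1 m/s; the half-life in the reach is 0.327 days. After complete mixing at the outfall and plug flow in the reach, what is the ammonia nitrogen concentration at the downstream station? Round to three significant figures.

2.11 mg/L

Flow-weighted average: C = (790.0·0.2200 + 111.0·33.40) / 901.0 = 3881/901.0 = 4.308 mg/L.
Travel time t = 31.9·1000 / 1.1 = 29000 s = 8.056 h.
Half-life 0.327 d → k = ln 2 / 0.327 = 2.120 d⁻¹.
Applying C = C₀e^(−kt): 4.308 × 0.4909 = 2.115 mg/L.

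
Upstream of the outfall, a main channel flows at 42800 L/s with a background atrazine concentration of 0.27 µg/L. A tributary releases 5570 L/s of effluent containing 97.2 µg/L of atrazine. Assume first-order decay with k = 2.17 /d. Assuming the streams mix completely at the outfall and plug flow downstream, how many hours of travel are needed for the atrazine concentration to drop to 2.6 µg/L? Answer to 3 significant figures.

16.4 h

Flow-weighted average: C = (42800·0.2700 + 5570·97.20) / 48370 = 553000/48370 = 11.43 µg/L.
11.43·exp(−k·t) = 2.6 → t = ln(11.43/2.6)/k = 58960 s = 16.38 h.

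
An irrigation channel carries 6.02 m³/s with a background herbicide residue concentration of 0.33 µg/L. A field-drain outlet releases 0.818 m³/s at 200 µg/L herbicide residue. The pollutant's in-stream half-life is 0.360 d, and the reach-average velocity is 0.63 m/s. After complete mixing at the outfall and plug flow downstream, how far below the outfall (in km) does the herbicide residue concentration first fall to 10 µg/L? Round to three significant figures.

25.0 km

Mass balance: C = (6.020·0.3300 + 0.8180·200.0) / 6.838 = 165.6/6.838 = 24.22 µg/L.
Half-life 0.360 d → k = ln 2 / 0.360 = 1.925 d⁻¹.
Set 24.22·exp(−k·t) = 10 → t = ln(24.22/10)/k = 39690 s = 11.02 h.
Distance = v·t = 0.63·39690 = 25000 m = 25.00 km.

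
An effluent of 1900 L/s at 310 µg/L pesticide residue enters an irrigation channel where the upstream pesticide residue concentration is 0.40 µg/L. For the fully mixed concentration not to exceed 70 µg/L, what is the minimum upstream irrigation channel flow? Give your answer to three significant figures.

6550 L/s

Set C_mix = 70: (Q·0.4000 + 1900·310.0) / (Q + 1900) = 70
→ Q = 1900·(310.0 − 70)/(70 − 0.4000) = 6552 L/s.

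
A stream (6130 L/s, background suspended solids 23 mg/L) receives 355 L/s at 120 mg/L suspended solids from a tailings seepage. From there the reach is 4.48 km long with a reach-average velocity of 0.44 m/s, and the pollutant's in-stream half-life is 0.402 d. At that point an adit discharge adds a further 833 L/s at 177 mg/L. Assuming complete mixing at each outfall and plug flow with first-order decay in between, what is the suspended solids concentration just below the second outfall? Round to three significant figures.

Mass balance: C = (6130·23.00 + 355.0·120.0) / 6485 = 183600/6485 = 28.31 mg/L; combined flow 6485 L/s.
Travel time t = 4.48·1000 / 0.44 = 10180 s = 2.828 h.
Half-life 0.402 d → k = ln 2 / 0.402 = 1.724 d⁻¹.
First-order decay: C = 28.31·exp(−k·t) = 28.31·0.8161 = 23.10 mg/L.
Second outfall: C = (6485·23.10 + 833.0·177.0)/7318 = 40.62 mg/L.

40.6 mg/L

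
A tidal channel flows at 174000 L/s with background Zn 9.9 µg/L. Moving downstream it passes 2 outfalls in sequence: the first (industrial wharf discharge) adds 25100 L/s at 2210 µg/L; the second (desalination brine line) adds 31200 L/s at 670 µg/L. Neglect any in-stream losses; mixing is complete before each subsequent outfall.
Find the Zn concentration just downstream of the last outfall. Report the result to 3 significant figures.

Below outfall 1: Q → 199100 L/s, C = (174000·9.900 + 25100·2210)/199100 = 287.3 µg/L.
Below outfall 2: Q → 230300 L/s, C = (199100·287.3 + 31200·670.0)/230300 = 339.1 µg/L.

339 µg/L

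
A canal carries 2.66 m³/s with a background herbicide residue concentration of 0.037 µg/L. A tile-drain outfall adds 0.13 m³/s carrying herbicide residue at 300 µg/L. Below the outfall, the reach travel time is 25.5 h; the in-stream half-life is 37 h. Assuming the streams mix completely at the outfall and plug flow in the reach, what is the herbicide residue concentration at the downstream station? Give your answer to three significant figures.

8.69 µg/L

After mixing, C = (2.660·0.03700 + 0.1300·300.0) / 2.790 = 39.10/2.790 = 14.01 µg/L.
Half-life 37 h → k = ln 2 / 37 = 0.01873 h⁻¹ = 0.4496 d⁻¹.
After decay, C = 14.01 × e^(−kt) = 14.01 × 0.6202 = 8.691 µg/L.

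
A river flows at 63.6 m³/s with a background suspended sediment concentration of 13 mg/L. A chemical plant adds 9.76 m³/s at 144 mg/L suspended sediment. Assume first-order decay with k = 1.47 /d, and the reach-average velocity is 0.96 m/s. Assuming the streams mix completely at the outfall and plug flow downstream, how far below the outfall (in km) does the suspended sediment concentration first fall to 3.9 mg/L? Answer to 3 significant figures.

Mixed concentration C = ΣQC/ΣQ = (63.60·13.00 + 9.760·144.0) / 73.36 = 2232/73.36 = 30.43 mg/L.
Set 30.43·exp(−k·t) = 3.9 → t = ln(30.43/3.9)/k = 120700 s = 33.54 h.
Distance = v·t = 0.96·120700 = 115900 m = 115.9 km.

116 km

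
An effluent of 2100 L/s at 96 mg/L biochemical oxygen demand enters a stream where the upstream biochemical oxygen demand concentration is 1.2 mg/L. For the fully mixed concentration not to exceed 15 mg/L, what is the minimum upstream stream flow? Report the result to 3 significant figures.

12300 L/s

Set C_mix = 15: (Q·1.200 + 2100·96.00) / (Q + 2100) = 15
→ Q = 2100·(96.00 − 15)/(15 − 1.200) = 12330 L/s.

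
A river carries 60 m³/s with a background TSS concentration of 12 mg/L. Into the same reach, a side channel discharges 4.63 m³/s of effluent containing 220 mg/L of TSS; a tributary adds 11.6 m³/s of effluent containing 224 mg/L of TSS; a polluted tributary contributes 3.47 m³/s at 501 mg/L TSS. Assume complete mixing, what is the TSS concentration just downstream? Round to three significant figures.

Mass balance: C = (60.00·12.00 + 4.630·220.0 + 11.60·224.0 + 3.470·501.0) / 79.70 = 6075/79.70 = 76.23 mg/L.

76.2 mg/L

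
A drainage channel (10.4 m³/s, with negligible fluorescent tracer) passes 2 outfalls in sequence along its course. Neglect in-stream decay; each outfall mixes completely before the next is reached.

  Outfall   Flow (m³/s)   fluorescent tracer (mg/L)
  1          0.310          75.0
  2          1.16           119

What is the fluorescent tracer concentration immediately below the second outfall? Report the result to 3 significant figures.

Outfall 1: combined Q = 10.71 m³/s; C = (10.40·0 + 0.3100·75.00)/10.71 = 2.171 mg/L.
Outfall 2: combined Q = 11.87 m³/s; C = (10.71·2.171 + 1.160·119.0)/11.87 = 13.59 mg/L.

13.6 mg/L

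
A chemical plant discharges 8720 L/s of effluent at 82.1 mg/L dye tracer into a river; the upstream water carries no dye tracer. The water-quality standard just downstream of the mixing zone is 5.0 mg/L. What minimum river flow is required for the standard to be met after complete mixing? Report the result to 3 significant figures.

134000 L/s

Set C_mix = 5.0: (Q·0 + 8720·82.10) / (Q + 8720) = 5.0
→ Q = 8720·(82.10 − 5.0)/(5.0 − 0) = 134500 L/s.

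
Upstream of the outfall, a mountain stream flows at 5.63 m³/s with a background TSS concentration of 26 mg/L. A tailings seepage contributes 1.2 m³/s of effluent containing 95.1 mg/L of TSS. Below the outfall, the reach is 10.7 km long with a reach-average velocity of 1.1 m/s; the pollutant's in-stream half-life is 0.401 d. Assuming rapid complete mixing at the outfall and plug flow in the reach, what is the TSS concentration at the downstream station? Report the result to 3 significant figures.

Flow-weighted average: C = (5.630·26.00 + 1.200·95.10) / 6.830 = 260.5/6.830 = 38.14 mg/L.
Travel time t = 10.7·1000 / 1.1 = 9727 s = 2.702 h.
Half-life 0.401 d → k = ln 2 / 0.401 = 1.729 d⁻¹.
After decay, C = 38.14 × e^(−kt) = 38.14 × 0.8232 = 31.40 mg/L.

31.4 mg/L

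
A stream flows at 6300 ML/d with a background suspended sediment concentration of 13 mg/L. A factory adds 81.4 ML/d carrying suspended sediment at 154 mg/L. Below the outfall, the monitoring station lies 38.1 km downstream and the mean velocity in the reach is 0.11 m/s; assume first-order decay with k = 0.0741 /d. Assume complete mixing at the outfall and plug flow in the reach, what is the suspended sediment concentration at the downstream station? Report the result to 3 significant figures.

After mixing, C = (6300·13.00 + 81.40·154.0) / 6381 = 94440/6381 = 14.80 mg/L.
Travel time t = 38.1·1000 / 0.11 = 346400 s = 96.21 h.
First-order decay: C = 14.80·exp(−k·t) = 14.80·0.7430 = 11.00 mg/L.

11.0 mg/L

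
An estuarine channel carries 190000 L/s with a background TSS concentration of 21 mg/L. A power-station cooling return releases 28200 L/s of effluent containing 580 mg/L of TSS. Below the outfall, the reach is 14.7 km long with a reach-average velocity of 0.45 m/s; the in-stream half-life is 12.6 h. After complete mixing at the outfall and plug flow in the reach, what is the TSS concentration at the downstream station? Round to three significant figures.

Flow-weighted average: C = (190000·21.00 + 28200·580.0) / 218200 = 20350000/218200 = 93.24 mg/L.
Travel time t = 14.7·1000 / 0.45 = 32670 s = 9.074 h.
Half-life 12.6 h → k = ln 2 / 12.6 = 0.05501 h⁻¹ = 1.320 d⁻¹.
Applying C = C₀e^(−kt): 93.24 × 0.6070 = 56.60 mg/L.

56.6 mg/L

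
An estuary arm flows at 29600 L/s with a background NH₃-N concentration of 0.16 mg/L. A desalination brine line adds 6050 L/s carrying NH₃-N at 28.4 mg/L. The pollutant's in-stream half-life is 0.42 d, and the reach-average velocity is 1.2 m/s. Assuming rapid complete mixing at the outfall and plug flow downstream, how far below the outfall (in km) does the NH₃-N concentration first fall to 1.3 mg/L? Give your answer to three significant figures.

84.0 km

After mixing, C = (29600·0.1600 + 6050·28.40) / 35650 = 176600/35650 = 4.952 mg/L.
Half-life 0.42 d → k = ln 2 / 0.42 = 1.650 d⁻¹.
Set 4.952·exp(−k·t) = 1.3 → t = ln(4.952/1.3)/k = 70020 s = 19.45 h.
Distance = v·t = 1.2·70020 = 84030 m = 84.03 km.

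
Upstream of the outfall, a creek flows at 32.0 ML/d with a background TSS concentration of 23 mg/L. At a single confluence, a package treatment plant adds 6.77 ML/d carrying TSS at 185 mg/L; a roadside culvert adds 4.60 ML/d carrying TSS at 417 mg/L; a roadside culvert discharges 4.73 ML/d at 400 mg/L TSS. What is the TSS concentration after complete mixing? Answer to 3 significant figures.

121 mg/L

After mixing, C = (32.00·23.00 + 6.770·185.0 + 4.600·417.0 + 4.730·400.0) / 48.10 = 5799/48.10 = 120.6 mg/L.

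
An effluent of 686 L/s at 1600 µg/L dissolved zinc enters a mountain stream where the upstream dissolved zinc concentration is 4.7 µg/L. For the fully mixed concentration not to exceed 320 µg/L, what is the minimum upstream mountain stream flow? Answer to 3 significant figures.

Set C_mix = 320: (Q·4.700 + 686.0·1600) / (Q + 686.0) = 320
→ Q = 686.0·(1600 − 320)/(320 − 4.700) = 2785 L/s.

2780 L/s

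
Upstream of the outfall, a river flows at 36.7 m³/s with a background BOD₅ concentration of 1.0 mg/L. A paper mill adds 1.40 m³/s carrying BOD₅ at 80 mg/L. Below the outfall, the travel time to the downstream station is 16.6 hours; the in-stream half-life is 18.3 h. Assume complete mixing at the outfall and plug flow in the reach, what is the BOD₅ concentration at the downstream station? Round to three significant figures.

Conservation of mass: C = (36.70·1.000 + 1.400·80.00) / 38.10 = 148.7/38.10 = 3.903 mg/L.
Half-life 18.3 h → k = ln 2 / 18.3 = 0.03788 h⁻¹ = 0.9090 d⁻¹.
Applying C = C₀e^(−kt): 3.903 × 0.5333 = 2.081 mg/L.

2.08 mg/L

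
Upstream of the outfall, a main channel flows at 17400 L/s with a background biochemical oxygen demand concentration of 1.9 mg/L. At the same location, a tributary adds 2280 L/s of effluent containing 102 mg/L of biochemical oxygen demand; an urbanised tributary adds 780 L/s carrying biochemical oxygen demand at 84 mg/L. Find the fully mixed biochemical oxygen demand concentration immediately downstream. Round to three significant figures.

Mixed concentration C = ΣQC/ΣQ = (17400·1.900 + 2280·102.0 + 780.0·84.00) / 20460 = 331100/20460 = 16.18 mg/L.

16.2 mg/L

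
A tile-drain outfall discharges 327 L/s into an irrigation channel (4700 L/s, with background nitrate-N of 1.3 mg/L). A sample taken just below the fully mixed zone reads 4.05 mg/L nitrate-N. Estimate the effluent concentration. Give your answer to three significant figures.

Mass balance: 4700·1.300 + 327.0·Cₑ = 5027·4.050
→ Cₑ = (5027·4.050 − 4700·1.300) / 327.0 = 43.58 mg/L.

43.6 mg/L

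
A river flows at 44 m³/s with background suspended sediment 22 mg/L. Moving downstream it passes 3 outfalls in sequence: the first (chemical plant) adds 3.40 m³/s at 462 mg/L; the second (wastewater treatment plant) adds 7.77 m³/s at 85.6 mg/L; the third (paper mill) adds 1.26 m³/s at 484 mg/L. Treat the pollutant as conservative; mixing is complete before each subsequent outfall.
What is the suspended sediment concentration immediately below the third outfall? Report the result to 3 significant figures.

Outfall 1: combined Q = 47.40 m³/s; C = (44.00·22.00 + 3.400·462.0)/47.40 = 53.56 mg/L.
Outfall 2: combined Q = 55.17 m³/s; C = (47.40·53.56 + 7.770·85.60)/55.17 = 58.07 mg/L.
Outfall 3: combined Q = 56.43 m³/s; C = (55.17·58.07 + 1.260·484.0)/56.43 = 67.58 mg/L.

67.6 mg/L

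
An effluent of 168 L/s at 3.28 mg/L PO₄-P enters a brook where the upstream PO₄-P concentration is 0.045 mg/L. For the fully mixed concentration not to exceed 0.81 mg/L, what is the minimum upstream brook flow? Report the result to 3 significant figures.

542 L/s

Set C_mix = 0.81: (Q·0.04500 + 168.0·3.280) / (Q + 168.0) = 0.81
→ Q = 168.0·(3.280 − 0.81)/(0.81 − 0.04500) = 542.4 L/s.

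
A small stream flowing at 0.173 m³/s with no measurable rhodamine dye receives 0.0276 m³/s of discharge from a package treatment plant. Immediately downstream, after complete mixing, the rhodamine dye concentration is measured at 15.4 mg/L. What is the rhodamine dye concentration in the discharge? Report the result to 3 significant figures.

112 mg/L

Mass balance: 0.1730·0 + 0.02760·Cₑ = 0.2006·15.40
→ Cₑ = (0.2006·15.40 − 0.1730·0) / 0.02760 = 111.9 mg/L.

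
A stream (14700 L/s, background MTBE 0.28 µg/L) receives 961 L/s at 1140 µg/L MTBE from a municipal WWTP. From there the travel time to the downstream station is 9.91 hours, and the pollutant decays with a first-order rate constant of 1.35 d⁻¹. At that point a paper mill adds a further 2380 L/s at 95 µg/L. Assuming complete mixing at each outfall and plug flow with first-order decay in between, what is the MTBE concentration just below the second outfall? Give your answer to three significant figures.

Mass balance: C = (14700·0.2800 + 961.0·1140) / 15660 = 1100000/15660 = 70.22 µg/L; combined flow 15660 L/s.
First-order decay: C = 70.22·exp(−k·t) = 70.22·0.5727 = 40.21 µg/L.
At the second outfall, C = (15660·40.21 + 2380·95.00) / (15660 + 2380) = 47.44 µg/L.

47.4 µg/L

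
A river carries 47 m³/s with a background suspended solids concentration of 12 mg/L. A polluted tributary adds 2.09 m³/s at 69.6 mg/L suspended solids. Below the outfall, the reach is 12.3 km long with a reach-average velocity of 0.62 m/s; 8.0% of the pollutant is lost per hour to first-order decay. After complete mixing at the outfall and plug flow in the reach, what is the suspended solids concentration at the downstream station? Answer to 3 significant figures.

9.13 mg/L

After mixing, C = (47.00·12.00 + 2.090·69.60) / 49.09 = 709.5/49.09 = 14.45 mg/L.
Travel time t = 12.3·1000 / 0.62 = 19840 s = 5.511 h.
8.0%/h lost → k = −ln(1 − 0.08) = 0.08338 h⁻¹.
First-order decay: C = 14.45·exp(−k·t) = 14.45·0.6316 = 9.128 mg/L.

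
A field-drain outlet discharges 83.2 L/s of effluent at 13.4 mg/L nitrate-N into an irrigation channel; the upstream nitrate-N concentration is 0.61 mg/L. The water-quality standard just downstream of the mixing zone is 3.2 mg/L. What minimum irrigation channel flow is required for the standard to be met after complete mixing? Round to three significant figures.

328 L/s

Set C_mix = 3.2: (Q·0.6100 + 83.20·13.40) / (Q + 83.20) = 3.2
→ Q = 83.20·(13.40 − 3.2)/(3.2 − 0.6100) = 327.7 L/s.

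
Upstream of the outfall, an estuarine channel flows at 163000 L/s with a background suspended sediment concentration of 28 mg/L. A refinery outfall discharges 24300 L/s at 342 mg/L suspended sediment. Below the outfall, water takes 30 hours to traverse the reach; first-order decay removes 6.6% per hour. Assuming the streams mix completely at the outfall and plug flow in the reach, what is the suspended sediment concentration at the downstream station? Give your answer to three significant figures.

Conservation of mass: C = (163000·28.00 + 24300·342.0) / 187300 = 12870000/187300 = 68.74 mg/L.
6.6%/h lost → k = −ln(1 − 0.066) = 0.06828 h⁻¹.
Decay over the reach: 68.74·exp(−kt) = 68.74·0.1289 = 8.863 mg/L.

8.86 mg/L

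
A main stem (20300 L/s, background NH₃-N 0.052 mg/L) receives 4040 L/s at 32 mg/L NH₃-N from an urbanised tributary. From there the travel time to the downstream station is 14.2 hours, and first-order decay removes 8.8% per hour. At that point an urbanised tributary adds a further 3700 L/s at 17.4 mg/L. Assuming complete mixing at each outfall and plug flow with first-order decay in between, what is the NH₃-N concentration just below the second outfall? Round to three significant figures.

3.55 mg/L

Mass balance: C = (20300·0.05200 + 4040·32.00) / 24340 = 130300/24340 = 5.355 mg/L; combined flow 24340 L/s.
8.8%/h lost → k = −ln(1 − 0.088) = 0.09212 h⁻¹.
Decay over the reach: 5.355·exp(−kt) = 5.355·0.2704 = 1.448 mg/L.
Second outfall: C = (24340·1.448 + 3700·17.40)/28040 = 3.553 mg/L.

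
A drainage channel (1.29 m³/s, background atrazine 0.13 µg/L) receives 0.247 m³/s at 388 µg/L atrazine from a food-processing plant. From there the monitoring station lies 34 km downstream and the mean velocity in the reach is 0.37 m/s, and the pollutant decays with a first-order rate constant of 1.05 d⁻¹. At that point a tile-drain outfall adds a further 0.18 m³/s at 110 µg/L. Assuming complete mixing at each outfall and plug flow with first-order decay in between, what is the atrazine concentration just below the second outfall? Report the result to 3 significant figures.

Mixed concentration C = ΣQC/ΣQ = (1.290·0.1300 + 0.2470·388.0) / 1.537 = 96.00/1.537 = 62.46 µg/L; combined flow 1.537 m³/s.
Travel time t = 34·1000 / 0.37 = 91890 s = 25.53 h.
Applying C = C₀e^(−kt): 62.46 × 0.3273 = 20.45 µg/L.
At the second outfall, C = (1.537·20.45 + 0.1800·110.0) / (1.537 + 0.1800) = 29.83 µg/L.

29.8 µg/L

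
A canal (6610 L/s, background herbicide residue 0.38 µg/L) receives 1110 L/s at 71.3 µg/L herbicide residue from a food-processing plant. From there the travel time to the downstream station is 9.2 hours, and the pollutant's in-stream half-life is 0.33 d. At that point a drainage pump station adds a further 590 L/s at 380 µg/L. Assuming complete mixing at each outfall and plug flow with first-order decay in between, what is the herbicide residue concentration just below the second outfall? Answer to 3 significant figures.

31.4 µg/L

After mixing, C = (6610·0.3800 + 1110·71.30) / 7720 = 81650/7720 = 10.58 µg/L; combined flow 7720 L/s.
Half-life 0.33 d → k = ln 2 / 0.33 = 2.100 d⁻¹.
First-order decay: C = 10.58·exp(−k·t) = 10.58·0.4470 = 4.728 µg/L.
At the second outfall, C = (7720·4.728 + 590.0·380.0) / (7720 + 590.0) = 31.37 µg/L.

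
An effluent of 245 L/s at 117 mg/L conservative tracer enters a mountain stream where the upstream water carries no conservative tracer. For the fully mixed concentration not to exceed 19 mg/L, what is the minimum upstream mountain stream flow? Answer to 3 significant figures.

Set C_mix = 19: (Q·0 + 245.0·117.0) / (Q + 245.0) = 19
→ Q = 245.0·(117.0 − 19)/(19 − 0) = 1264 L/s.

1260 L/s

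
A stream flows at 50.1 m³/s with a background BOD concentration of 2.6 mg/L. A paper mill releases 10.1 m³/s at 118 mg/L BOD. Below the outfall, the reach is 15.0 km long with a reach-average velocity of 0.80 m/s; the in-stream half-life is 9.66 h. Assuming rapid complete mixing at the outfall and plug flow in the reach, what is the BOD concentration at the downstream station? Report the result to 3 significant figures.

Mixed concentration C = ΣQC/ΣQ = (50.10·2.600 + 10.10·118.0) / 60.20 = 1322/60.20 = 21.96 mg/L.
Travel time t = 15.0·1000 / 0.80 = 18750 s = 5.208 h.
Half-life 9.66 h → k = ln 2 / 9.66 = 0.07175 h⁻¹ = 1.722 d⁻¹.
First-order decay: C = 21.96·exp(−k·t) = 21.96·0.6882 = 15.11 mg/L.

15.1 mg/L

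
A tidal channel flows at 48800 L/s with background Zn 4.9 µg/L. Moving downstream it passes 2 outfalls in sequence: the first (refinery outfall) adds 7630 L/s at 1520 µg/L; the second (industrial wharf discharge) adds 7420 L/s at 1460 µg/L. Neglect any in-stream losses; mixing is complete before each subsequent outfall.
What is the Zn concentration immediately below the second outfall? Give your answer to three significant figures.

355 µg/L

Below outfall 1: Q → 56430 L/s, C = (48800·4.900 + 7630·1520)/56430 = 209.8 µg/L.
Below outfall 2: Q → 63850 L/s, C = (56430·209.8 + 7420·1460)/63850 = 355.0 µg/L.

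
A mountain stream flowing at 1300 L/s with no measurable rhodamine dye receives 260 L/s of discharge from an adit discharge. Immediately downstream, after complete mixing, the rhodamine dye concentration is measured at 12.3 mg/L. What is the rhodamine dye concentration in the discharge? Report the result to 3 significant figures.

73.8 mg/L

Mass balance: 1300·0 + 260.0·Cₑ = 1560·12.30
→ Cₑ = (1560·12.30 − 1300·0) / 260.0 = 73.80 mg/L.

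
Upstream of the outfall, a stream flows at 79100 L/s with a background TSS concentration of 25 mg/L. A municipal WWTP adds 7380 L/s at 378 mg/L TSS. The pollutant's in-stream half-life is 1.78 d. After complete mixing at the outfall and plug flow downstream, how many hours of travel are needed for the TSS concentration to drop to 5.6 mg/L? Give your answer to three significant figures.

141 h

Conservation of mass: C = (79100·25.00 + 7380·378.0) / 86480 = 4767000/86480 = 55.12 mg/L.
Half-life 1.78 d → k = ln 2 / 1.78 = 0.3894 d⁻¹.
55.12·exp(−k·t) = 5.6 → t = ln(55.12/5.6)/k = 507400 s = 140.9 h.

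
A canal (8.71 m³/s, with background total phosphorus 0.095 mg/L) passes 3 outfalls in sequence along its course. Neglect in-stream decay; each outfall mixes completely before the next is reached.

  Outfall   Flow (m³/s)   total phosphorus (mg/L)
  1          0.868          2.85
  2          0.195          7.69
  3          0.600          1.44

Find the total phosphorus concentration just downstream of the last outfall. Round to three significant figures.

Below outfall 1: Q → 9.578 m³/s, C = (8.710·0.09500 + 0.8680·2.850)/9.578 = 0.3447 mg/L.
Below outfall 2: Q → 9.773 m³/s, C = (9.578·0.3447 + 0.1950·7.690)/9.773 = 0.4912 mg/L.
Below outfall 3: Q → 10.37 m³/s, C = (9.773·0.4912 + 0.6000·1.440)/10.37 = 0.5461 mg/L.

0.546 mg/L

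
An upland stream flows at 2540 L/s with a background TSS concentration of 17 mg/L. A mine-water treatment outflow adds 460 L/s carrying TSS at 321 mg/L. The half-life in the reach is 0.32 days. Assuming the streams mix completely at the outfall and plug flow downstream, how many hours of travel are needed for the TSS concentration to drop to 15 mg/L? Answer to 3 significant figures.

16.0 h

Conservation of mass: C = (2540·17.00 + 460.0·321.0) / 3000 = 190800/3000 = 63.61 mg/L.
Half-life 0.32 d → k = ln 2 / 0.32 = 2.166 d⁻¹.
63.61·exp(−k·t) = 15 → t = ln(63.61/15)/k = 57630 s = 16.01 h.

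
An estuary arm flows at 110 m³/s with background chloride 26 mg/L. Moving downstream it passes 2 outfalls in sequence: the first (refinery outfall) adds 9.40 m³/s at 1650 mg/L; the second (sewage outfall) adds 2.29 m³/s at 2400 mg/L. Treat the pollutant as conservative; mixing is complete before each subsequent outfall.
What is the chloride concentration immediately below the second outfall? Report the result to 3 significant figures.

Below outfall 1: Q → 119.4 m³/s, C = (110.0·26.00 + 9.400·1650)/119.4 = 153.9 mg/L.
Below outfall 2: Q → 121.7 m³/s, C = (119.4·153.9 + 2.290·2400)/121.7 = 196.1 mg/L.

196 mg/L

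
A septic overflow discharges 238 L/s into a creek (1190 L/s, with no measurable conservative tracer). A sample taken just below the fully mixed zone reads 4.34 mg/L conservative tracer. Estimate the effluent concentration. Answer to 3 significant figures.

26.0 mg/L

Mass balance: 1190·0 + 238.0·Cₑ = 1428·4.340
→ Cₑ = (1428·4.340 − 1190·0) / 238.0 = 26.04 mg/L.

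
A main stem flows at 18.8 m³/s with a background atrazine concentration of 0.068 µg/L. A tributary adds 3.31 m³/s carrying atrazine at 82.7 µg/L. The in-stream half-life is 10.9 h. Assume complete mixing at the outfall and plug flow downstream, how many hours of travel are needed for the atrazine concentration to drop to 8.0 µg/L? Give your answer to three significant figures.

Mixed concentration C = ΣQC/ΣQ = (18.80·0.06800 + 3.310·82.70) / 22.11 = 275.0/22.11 = 12.44 µg/L.
Half-life 10.9 h → k = ln 2 / 10.9 = 0.06359 h⁻¹ = 1.526 d⁻¹.
12.44·exp(−k·t) = 8.0 → t = ln(12.44/8.0)/k = 24990 s = 6.940 h.

6.94 h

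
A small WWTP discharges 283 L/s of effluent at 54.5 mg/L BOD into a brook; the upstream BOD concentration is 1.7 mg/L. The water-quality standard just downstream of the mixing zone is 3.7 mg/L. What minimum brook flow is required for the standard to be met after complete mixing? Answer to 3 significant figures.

Set C_mix = 3.7: (Q·1.700 + 283.0·54.50) / (Q + 283.0) = 3.7
→ Q = 283.0·(54.50 − 3.7)/(3.7 − 1.700) = 7188 L/s.

7190 L/s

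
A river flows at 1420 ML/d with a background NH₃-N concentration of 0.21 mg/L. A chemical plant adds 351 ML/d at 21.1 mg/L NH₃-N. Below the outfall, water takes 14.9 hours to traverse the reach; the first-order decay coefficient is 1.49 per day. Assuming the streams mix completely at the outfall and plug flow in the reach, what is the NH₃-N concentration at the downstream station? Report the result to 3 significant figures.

1.72 mg/L

Flow-weighted average: C = (1420·0.2100 + 351.0·21.10) / 1771 = 7704/1771 = 4.350 mg/L.
Decay over the reach: 4.350·exp(−kt) = 4.350·0.3965 = 1.725 mg/L.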